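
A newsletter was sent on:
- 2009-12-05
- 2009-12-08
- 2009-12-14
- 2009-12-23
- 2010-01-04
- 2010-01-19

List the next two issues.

2010-02-06, 2010-02-27

Gaps: 3, 6, 9, 12, 15 days — each gap is 3 larger than the previous one.
Next gap: 18 days. 2010-01-19 + 18 days = 2010-02-06.
Next gap: 21 days. 2010-02-06 + 21 days = 2010-02-27.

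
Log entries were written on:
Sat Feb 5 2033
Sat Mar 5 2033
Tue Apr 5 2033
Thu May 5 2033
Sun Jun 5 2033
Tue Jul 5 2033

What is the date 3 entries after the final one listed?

Wed Oct 5 2033

Each date is the 5th; the gaps (28, 31, 30, 31, 30) track the month lengths.
The rule is the 5th of each month.
Next: August 2033 → Fri Aug 5 2033.
September 2033: Mon Sep 5 2033.
October 2033: Wed Oct 5 2033.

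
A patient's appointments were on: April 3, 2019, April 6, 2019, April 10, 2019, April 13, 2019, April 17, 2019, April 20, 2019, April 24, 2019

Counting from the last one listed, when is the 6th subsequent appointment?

Every event lands on a Wednesday or Saturday (gaps cycle 3, 4, 3, 4, 3, 4).
So the schedule is: every Wednesday and Saturday.
The following Saturday is April 27, 2019.
Next Wednesday: May 1, 2019.
The following Saturday is May 4, 2019.
The following Wednesday is May 8, 2019.
Next Saturday: May 11, 2019.
Next Wednesday: May 15, 2019.

May 15, 2019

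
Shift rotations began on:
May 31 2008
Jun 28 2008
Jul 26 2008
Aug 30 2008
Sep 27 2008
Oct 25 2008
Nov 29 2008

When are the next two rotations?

Dec 27 2008, Jan 31 2009

Every date is a Saturday; gaps 28, 28, 35, 28, 28, 35 days.
Each is the last Saturday of its month (at least one falls on the 29th or later, ruling out '4th Saturday').
December 2008 ends with Saturday Dec 27 2008.
Last Saturday of January 2009: Jan 31 2009.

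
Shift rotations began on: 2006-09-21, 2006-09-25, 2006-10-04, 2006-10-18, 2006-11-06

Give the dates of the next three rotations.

2006-11-30, 2006-12-29, 2007-02-01

Gaps: 4, 9, 14, 19 days — each gap is 5 larger than the previous one.
Next gap: 24 days. 2006-11-06 + 24 days = 2006-11-30.
Next gap: 29 days. 2006-11-30 + 29 days = 2006-12-29.
Next gap: 34 days. 2006-12-29 + 34 days = 2007-02-01.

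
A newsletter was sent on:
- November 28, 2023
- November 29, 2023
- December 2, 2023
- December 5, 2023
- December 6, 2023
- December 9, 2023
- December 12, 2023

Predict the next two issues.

The gap pattern 1, 3, 3, 1, 3, 3 repeats every 3 events.
These are the Tuesdays, Wednesdays and Saturdays of each week.
The following Wednesday is December 13, 2023.
Next Saturday: December 16, 2023.

December 13, 2023; December 16, 2023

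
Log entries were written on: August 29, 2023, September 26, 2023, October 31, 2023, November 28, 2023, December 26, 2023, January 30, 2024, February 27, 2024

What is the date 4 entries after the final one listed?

All Tuesdays; the gaps (28, 35, 28, 28, 35, 28) vary with month length.
This is the last Tuesday of each month.
Last Tuesday of March 2024: March 26, 2024.
Last Tuesday of April 2024: April 30, 2024.
May 2024 ends with Tuesday May 28, 2024.
June 2024 ends with Tuesday June 25, 2024.

June 25, 2024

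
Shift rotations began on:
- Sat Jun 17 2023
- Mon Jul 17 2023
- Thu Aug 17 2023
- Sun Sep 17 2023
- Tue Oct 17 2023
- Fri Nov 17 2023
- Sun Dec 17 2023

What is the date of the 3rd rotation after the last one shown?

The day-of-month is always 17 (30, 31, 31, 30, 31, 30 days between events).
So this recurs on the 17th of each month.
January 2024: Wed Jan 17 2024.
February 2024: Sat Feb 17 2024.
Next: March 2024 → Sun Mar 17 2024.

Sun Mar 17 2024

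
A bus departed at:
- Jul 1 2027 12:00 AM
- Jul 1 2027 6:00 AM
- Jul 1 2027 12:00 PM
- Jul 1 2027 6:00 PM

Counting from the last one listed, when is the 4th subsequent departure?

Spacing: 6, 6, 6 h — constant 6 h.
Jul 1 2027 6:00 PM + 6 h = Jul 2 2027 12:00 AM.
Jul 2 2027 12:00 AM + 6 h = Jul 2 2027 6:00 AM.
Jul 2 2027 6:00 AM + 6 h = Jul 2 2027 12:00 PM.
Jul 2 2027 12:00 PM + 6 h = Jul 2 2027 6:00 PM.

Jul 2 2027 6:00 PM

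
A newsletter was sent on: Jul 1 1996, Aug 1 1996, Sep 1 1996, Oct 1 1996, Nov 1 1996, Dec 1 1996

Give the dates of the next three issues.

Jan 1 1997, Feb 1 1997, Mar 1 1997

Gaps: 31, 31, 30, 31, 30 days — not constant. Every event is on the 1st of the month.
Pattern: the 1st of each month.
Next: January 1997 → Jan 1 1997.
February 1997: Feb 1 1997.
March 1997: Mar 1 1997.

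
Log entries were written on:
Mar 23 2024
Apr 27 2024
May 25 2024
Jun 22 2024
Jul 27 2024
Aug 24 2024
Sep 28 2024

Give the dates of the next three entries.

Oct 26 2024, Nov 23 2024, Dec 28 2024

These are Saturdays at 28- or 35-day spacing (35, 28, 28, 35, 28, 35).
The pattern: 4th Saturday of the month.
4th Saturday of October 2024: Oct 26 2024.
4th Saturday of November 2024: Nov 23 2024.
December 2024 — 4th Saturday is Dec 28 2024.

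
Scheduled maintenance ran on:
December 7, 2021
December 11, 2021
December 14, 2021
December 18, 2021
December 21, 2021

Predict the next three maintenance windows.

The gap pattern 4, 3, 4, 3 repeats every 2 events.
These are the Tuesdays and Saturdays of each week.
The following Saturday is December 25, 2021.
The following Tuesday is December 28, 2021.
The following Saturday is January 1, 2022.

December 25, 2021; December 28, 2021; January 1, 2022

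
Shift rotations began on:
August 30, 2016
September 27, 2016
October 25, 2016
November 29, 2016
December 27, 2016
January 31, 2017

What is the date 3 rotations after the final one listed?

These are Tuesdays with 28, 28, 35, 28, 35-day gaps.
Each is the final Tuesday of its month — August 30, 2016 is past the 28th, so '4th Tuesday' doesn't fit.
Last Tuesday of February 2017: February 28, 2017.
Last Tuesday of March 2017: March 28, 2017.
Last Tuesday of April 2017: April 25, 2017.

April 25, 2017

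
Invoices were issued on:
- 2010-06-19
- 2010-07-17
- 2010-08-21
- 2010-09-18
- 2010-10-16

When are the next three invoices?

2010-11-20, 2010-12-18, 2011-01-15

These are Saturdays at 28- or 35-day spacing (28, 35, 28, 28).
The pattern: 3rd Saturday of the month.
November 2010 — 3rd Saturday is 2010-11-20.
December 2010 — 3rd Saturday is 2010-12-18.
3rd Saturday of January 2011: 2011-01-15.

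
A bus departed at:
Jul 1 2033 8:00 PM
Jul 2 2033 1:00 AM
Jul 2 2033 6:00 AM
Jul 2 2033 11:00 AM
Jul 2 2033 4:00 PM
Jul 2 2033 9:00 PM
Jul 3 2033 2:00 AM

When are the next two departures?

Jul 3 2033 7:00 AM, Jul 3 2033 12:00 PM

Gaps: 5, 5, 5, 5, 5, 5 hours — each event is 5 hours after the previous one.
Jul 3 2033 2:00 AM + 5 h = Jul 3 2033 7:00 AM.
Jul 3 2033 7:00 AM + 5 h = Jul 3 2033 12:00 PM.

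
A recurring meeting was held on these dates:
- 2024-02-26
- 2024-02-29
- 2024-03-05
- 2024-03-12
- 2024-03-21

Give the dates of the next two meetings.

2024-04-01, 2024-04-14

The spacing grows by 2 each time: 3, 5, 7, 9 days.
Next gap: 11 days. 2024-03-21 + 11 days = 2024-04-01.
Next gap: 13 days. 2024-04-01 + 13 days = 2024-04-14.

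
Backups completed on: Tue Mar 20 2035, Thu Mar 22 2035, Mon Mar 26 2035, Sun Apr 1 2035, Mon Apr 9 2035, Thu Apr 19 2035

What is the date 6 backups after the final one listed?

Mon Jul 30 2035

The spacing grows by 2 each time: 2, 4, 6, 8, 10 days.
Next gap: 12 days. Thu Apr 19 2035 + 12 days = Tue May 1 2035.
Next gap: 14 days. Tue May 1 2035 + 14 days = Tue May 15 2035.
Next gap: 16 days. Tue May 15 2035 + 16 days = Thu May 31 2035.
Next gap: 18 days. Thu May 31 2035 + 18 days = Mon Jun 18 2035.
Next gap: 20 days. Mon Jun 18 2035 + 20 days = Sun Jul 8 2035.
Next gap: 22 days. Sun Jul 8 2035 + 22 days = Mon Jul 30 2035.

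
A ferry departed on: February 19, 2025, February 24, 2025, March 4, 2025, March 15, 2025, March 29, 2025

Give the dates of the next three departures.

April 15, 2025; May 5, 2025; May 28, 2025

Intervals are 5, 8, 11, 14 days — an arithmetic progression with common difference 3.
Next gap: 17 days. March 29, 2025 + 17 days = April 15, 2025.
Next gap: 20 days. April 15, 2025 + 20 days = May 5, 2025.
Next gap: 23 days. May 5, 2025 + 23 days = May 28, 2025.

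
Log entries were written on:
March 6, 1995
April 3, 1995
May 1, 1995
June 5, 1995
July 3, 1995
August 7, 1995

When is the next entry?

September 4, 1995

All dates are Mondays, 28, 28, 35, 28, 35 days apart.
Specifically, the 1st Monday of each month.
1st Monday of September 1995: September 4, 1995.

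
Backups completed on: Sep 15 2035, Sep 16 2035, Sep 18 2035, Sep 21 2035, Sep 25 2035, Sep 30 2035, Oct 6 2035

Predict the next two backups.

The spacing grows by 1 each time: 1, 2, 3, 4, 5, 6 days.
Next gap: 7 days. Oct 6 2035 + 7 days = Oct 13 2035.
Next gap: 8 days. Oct 13 2035 + 8 days = Oct 21 2035.

Oct 13 2035, Oct 21 2035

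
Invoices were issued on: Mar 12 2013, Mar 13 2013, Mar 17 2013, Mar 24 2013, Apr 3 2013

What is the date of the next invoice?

Gaps: 1, 4, 7, 10 days — each gap is 3 larger than the previous one.
Next gap: 13 days. Apr 3 2013 + 13 days = Apr 16 2013.

Apr 16 2013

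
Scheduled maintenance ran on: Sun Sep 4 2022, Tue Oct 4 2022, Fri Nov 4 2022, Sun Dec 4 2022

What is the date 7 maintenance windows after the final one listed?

Tue Jul 4 2023

Each date is the 4th; the gaps (30, 31, 30) track the month lengths.
The rule is the 4th of each month.
Next: January 2023 → Wed Jan 4 2023.
Next: February 2023 → Sat Feb 4 2023.
March 2023: Sat Mar 4 2023.
Next: April 2023 → Tue Apr 4 2023.
Next: May 2023 → Thu May 4 2023.
Next: June 2023 → Sun Jun 4 2023.
Next: July 2023 → Tue Jul 4 2023.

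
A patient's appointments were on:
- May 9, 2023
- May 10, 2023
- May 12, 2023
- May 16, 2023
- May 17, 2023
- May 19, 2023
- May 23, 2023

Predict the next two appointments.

Gaps: 1, 2, 4, 1, 2, 4 days — not constant, but cyclic with period 3.
The events fall on every Tuesday, Wednesday and Friday.
The following Wednesday is May 24, 2023.
The following Friday is May 26, 2023.

May 24, 2023; May 26, 2023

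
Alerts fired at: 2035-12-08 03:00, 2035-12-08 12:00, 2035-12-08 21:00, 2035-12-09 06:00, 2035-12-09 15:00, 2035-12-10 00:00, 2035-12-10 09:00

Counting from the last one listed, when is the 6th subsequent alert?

Spacing: 9, 9, 9, 9, 9, 9 h — constant 9 h.
2035-12-10 09:00 + 9 h = 2035-12-10 18:00.
2035-12-10 18:00 + 9 h = 2035-12-11 03:00.
2035-12-11 03:00 + 9 h = 2035-12-11 12:00.
2035-12-11 12:00 + 9 h = 2035-12-11 21:00.
2035-12-11 21:00 + 9 h = 2035-12-12 06:00.
2035-12-12 06:00 + 9 h = 2035-12-12 15:00.

2035-12-12 15:00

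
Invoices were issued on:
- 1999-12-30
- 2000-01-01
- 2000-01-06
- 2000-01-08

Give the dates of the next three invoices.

Gaps: 2, 5, 2 days — not constant, but cyclic with period 2.
The events fall on every Thursday and Saturday.
Next Thursday: 2000-01-13.
The following Saturday is 2000-01-15.
Next Thursday: 2000-01-20.

2000-01-13, 2000-01-15, 2000-01-20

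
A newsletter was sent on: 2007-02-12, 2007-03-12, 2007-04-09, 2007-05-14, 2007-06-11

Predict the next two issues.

2007-07-09, 2007-08-13

Gaps: 28, 28, 35, 28 days — a mix of 28 and 35. Every date is a Monday.
Each is the 2nd Monday of its month.
July 2007 — 2nd Monday is 2007-07-09.
2nd Monday of August 2007: 2007-08-13.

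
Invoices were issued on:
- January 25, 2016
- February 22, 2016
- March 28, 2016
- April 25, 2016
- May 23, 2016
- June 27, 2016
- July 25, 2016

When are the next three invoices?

Gaps: 28, 35, 28, 28, 35, 28 days — a mix of 28 and 35. Every date is a Monday.
Each is the 4th Monday of its month.
4th Monday of August 2016: August 22, 2016.
4th Monday of September 2016: September 26, 2016.
October 2016 — 4th Monday is October 24, 2016.

August 22, 2016; September 26, 2016; October 24, 2016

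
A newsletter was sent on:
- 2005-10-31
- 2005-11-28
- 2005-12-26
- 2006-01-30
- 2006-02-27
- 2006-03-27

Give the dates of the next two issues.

All Mondays; the gaps (28, 28, 35, 28, 28) vary with month length.
This is the last Monday of each month.
Last Monday of April 2006: 2006-04-24.
Last Monday of May 2006: 2006-05-29.

2006-04-24, 2006-05-29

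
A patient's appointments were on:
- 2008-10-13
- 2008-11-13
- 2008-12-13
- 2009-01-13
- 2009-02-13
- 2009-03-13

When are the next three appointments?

The day-of-month is always 13 (31, 30, 31, 31, 28 days between events).
So this recurs on the 13th of each month.
Next: April 2009 → 2009-04-13.
Next: May 2009 → 2009-05-13.
Next: June 2009 → 2009-06-13.

2009-04-13, 2009-05-13, 2009-06-13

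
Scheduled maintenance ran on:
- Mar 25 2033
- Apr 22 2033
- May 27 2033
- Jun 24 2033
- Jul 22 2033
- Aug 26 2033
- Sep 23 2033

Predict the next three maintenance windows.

Oct 28 2033, Nov 25 2033, Dec 23 2033

These are Fridays at 28- or 35-day spacing (28, 35, 28, 28, 35, 28).
The pattern: 4th Friday of the month.
4th Friday of October 2033: Oct 28 2033.
4th Friday of November 2033: Nov 25 2033.
December 2033 — 4th Friday is Dec 23 2033.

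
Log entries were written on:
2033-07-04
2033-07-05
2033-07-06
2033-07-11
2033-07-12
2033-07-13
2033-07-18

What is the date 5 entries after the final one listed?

2033-07-27

The gap pattern 1, 1, 5, 1, 1, 5 repeats every 3 events.
These are the Mondays, Tuesdays and Wednesdays of each week.
The following Tuesday is 2033-07-19.
The following Wednesday is 2033-07-20.
The following Monday is 2033-07-25.
Next Tuesday: 2033-07-26.
The following Wednesday is 2033-07-27.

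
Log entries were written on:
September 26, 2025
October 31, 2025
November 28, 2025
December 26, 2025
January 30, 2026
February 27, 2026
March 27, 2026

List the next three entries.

April 24, 2026; May 29, 2026; June 26, 2026

These are Fridays with 35, 28, 28, 35, 28, 28-day gaps.
Each is the final Friday of its month — October 31, 2025 is past the 28th, so '4th Friday' doesn't fit.
April 2026 ends with Friday April 24, 2026.
Last Friday of May 2026: May 29, 2026.
June 2026 ends with Friday June 26, 2026.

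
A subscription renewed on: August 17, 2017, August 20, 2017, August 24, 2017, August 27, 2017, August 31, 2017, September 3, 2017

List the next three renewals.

September 7, 2017; September 10, 2017; September 14, 2017

Gaps: 3, 4, 3, 4, 3 days — not constant, but cyclic with period 2.
The events fall on every Thursday and Sunday.
The following Thursday is September 7, 2017.
The following Sunday is September 10, 2017.
The following Thursday is September 14, 2017.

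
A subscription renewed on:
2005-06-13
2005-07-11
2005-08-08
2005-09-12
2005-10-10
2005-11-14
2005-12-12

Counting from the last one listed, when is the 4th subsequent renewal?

2006-04-10

All dates are Mondays, 28, 28, 35, 28, 35, 28 days apart.
Specifically, the 2nd Monday of each month.
January 2006 — 2nd Monday is 2006-01-09.
February 2006 — 2nd Monday is 2006-02-13.
2nd Monday of March 2006: 2006-03-13.
2nd Monday of April 2006: 2006-04-10.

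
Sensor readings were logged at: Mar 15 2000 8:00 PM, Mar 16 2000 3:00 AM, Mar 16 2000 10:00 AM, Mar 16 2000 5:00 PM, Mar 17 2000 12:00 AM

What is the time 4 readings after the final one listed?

Mar 18 2000 4:00 AM

Spacing: 7, 7, 7, 7 h — constant 7 h.
Mar 17 2000 12:00 AM + 7 h = Mar 17 2000 7:00 AM.
Mar 17 2000 7:00 AM + 7 h = Mar 17 2000 2:00 PM.
Mar 17 2000 2:00 PM + 7 h = Mar 17 2000 9:00 PM.
Mar 17 2000 9:00 PM + 7 h = Mar 18 2000 4:00 AM.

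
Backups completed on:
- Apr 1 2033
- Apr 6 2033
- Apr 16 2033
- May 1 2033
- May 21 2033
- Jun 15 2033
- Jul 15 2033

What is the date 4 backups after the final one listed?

Intervals are 5, 10, 15, 20, 25, 30 days — an arithmetic progression with common difference 5.
Next gap: 35 days. Jul 15 2033 + 35 days = Aug 19 2033.
Next gap: 40 days. Aug 19 2033 + 40 days = Sep 28 2033.
Next gap: 45 days. Sep 28 2033 + 45 days = Nov 12 2033.
Next gap: 50 days. Nov 12 2033 + 50 days = Jan 1 2034.

Jan 1 2034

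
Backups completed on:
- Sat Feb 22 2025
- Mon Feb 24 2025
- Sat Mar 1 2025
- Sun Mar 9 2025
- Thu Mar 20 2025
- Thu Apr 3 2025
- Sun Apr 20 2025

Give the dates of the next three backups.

The spacing grows by 3 each time: 2, 5, 8, 11, 14, 17 days.
Next gap: 20 days. Sun Apr 20 2025 + 20 days = Sat May 10 2025.
Next gap: 23 days. Sat May 10 2025 + 23 days = Mon Jun 2 2025.
Next gap: 26 days. Mon Jun 2 2025 + 26 days = Sat Jun 28 2025.

Sat May 10 2025, Mon Jun 2 2025, Sat Jun 28 2025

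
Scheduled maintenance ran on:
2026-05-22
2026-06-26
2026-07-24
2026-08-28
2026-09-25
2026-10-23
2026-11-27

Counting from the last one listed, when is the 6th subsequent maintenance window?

2027-05-28

All dates are Fridays, 35, 28, 35, 28, 28, 35 days apart.
Specifically, the 4th Friday of each month.
4th Friday of December 2026: 2026-12-25.
January 2027 — 4th Friday is 2027-01-22.
4th Friday of February 2027: 2027-02-26.
4th Friday of March 2027: 2027-03-26.
April 2027 — 4th Friday is 2027-04-23.
4th Friday of May 2027: 2027-05-28.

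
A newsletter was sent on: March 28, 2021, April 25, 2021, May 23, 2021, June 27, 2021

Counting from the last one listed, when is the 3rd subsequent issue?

All dates are Sundays, 28, 28, 35 days apart.
Specifically, the 4th Sunday of each month.
4th Sunday of July 2021: July 25, 2021.
4th Sunday of August 2021: August 22, 2021.
September 2021 — 4th Sunday is September 26, 2021.

September 26, 2021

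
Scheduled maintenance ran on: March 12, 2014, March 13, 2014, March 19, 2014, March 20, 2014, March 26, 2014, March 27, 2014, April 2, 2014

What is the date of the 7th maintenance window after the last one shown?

April 24, 2014

The gap pattern 1, 6, 1, 6, 1, 6 repeats every 2 events.
These are the Wednesdays and Thursdays of each week.
Next Thursday: April 3, 2014.
The following Wednesday is April 9, 2014.
Next Thursday: April 10, 2014.
The following Wednesday is April 16, 2014.
The following Thursday is April 17, 2014.
The following Wednesday is April 23, 2014.
Next Thursday: April 24, 2014.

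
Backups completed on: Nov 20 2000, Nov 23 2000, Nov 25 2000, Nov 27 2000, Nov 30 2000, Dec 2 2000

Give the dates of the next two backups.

Gaps: 3, 2, 2, 3, 2 days — not constant, but cyclic with period 3.
The events fall on every Monday, Thursday and Saturday.
The following Monday is Dec 4 2000.
The following Thursday is Dec 7 2000.

Dec 4 2000, Dec 7 2000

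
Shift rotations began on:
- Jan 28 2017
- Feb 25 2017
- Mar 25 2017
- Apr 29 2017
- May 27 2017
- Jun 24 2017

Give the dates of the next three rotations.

These are Saturdays with 28, 28, 35, 28, 28-day gaps.
Each is the final Saturday of its month — Apr 29 2017 is past the 28th, so '4th Saturday' doesn't fit.
Last Saturday of July 2017: Jul 29 2017.
August 2017 ends with Saturday Aug 26 2017.
Last Saturday of September 2017: Sep 30 2017.

Jul 29 2017, Aug 26 2017, Sep 30 2017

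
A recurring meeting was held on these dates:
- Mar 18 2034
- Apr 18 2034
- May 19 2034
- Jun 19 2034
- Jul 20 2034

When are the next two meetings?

Aug 20 2034, Sep 20 2034

Every event comes 31 days after the last (31, 31, 31, 31).
Jul 20 2034 + 31 days = Aug 20 2034.
Aug 20 2034 + 31 days = Sep 20 2034.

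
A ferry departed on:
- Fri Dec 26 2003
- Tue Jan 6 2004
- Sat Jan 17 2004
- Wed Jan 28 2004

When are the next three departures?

Sun Feb 8 2004, Thu Feb 19 2004, Mon Mar 1 2004

The spacing is 11, 11, 11 days — always 11 days.
Wed Jan 28 2004 + 11 days = Sun Feb 8 2004.
Sun Feb 8 2004 + 11 days = Thu Feb 19 2004.
Thu Feb 19 2004 + 11 days = Mon Mar 1 2004.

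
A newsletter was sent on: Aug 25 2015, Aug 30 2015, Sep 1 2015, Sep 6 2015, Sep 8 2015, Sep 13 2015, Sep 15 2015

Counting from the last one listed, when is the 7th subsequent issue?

Oct 11 2015

The gap pattern 5, 2, 5, 2, 5, 2 repeats every 2 events.
These are the Tuesdays and Sundays of each week.
Next Sunday: Sep 20 2015.
The following Tuesday is Sep 22 2015.
The following Sunday is Sep 27 2015.
The following Tuesday is Sep 29 2015.
Next Sunday: Oct 4 2015.
The following Tuesday is Oct 6 2015.
The following Sunday is Oct 11 2015.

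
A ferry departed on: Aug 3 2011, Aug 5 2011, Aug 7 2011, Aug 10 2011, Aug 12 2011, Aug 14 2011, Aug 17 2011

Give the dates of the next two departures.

Every event lands on a Wednesday or Friday or Sunday (gaps cycle 2, 2, 3, 2, 2, 3).
So the schedule is: every Wednesday, Friday and Sunday.
Next Friday: Aug 19 2011.
The following Sunday is Aug 21 2011.

Aug 19 2011, Aug 21 2011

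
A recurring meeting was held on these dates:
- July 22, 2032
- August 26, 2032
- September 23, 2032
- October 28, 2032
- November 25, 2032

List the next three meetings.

December 23, 2032; January 27, 2033; February 24, 2033

These are Thursdays at 28- or 35-day spacing (35, 28, 35, 28).
The pattern: 4th Thursday of the month.
4th Thursday of December 2032: December 23, 2032.
January 2033 — 4th Thursday is January 27, 2033.
4th Thursday of February 2033: February 24, 2033.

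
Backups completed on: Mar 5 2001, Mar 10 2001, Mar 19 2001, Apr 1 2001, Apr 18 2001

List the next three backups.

May 9 2001, Jun 3 2001, Jul 2 2001

Intervals are 5, 9, 13, 17 days — an arithmetic progression with common difference 4.
Next gap: 21 days. Apr 18 2001 + 21 days = May 9 2001.
Next gap: 25 days. May 9 2001 + 25 days = Jun 3 2001.
Next gap: 29 days. Jun 3 2001 + 29 days = Jul 2 2001.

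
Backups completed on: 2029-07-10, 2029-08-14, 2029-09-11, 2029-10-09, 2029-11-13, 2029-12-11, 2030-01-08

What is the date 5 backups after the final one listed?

These are Tuesdays at 28- or 35-day spacing (35, 28, 28, 35, 28, 28).
The pattern: 2nd Tuesday of the month.
February 2030 — 2nd Tuesday is 2030-02-12.
2nd Tuesday of March 2030: 2030-03-12.
2nd Tuesday of April 2030: 2030-04-09.
2nd Tuesday of May 2030: 2030-05-14.
June 2030 — 2nd Tuesday is 2030-06-11.

2030-06-11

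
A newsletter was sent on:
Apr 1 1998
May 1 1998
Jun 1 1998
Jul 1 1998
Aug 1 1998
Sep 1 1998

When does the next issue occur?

Oct 1 1998

The day-of-month is always 1 (30, 31, 30, 31, 31 days between events).
So this recurs on the 1st of each month.
Next: October 1998 → Oct 1 1998.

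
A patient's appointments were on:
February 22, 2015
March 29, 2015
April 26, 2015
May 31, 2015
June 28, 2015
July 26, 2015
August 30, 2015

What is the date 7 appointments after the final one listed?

These are Sundays with 35, 28, 35, 28, 28, 35-day gaps.
Each is the final Sunday of its month — March 29, 2015 is past the 28th, so '4th Sunday' doesn't fit.
September 2015 ends with Sunday September 27, 2015.
October 2015 ends with Sunday October 25, 2015.
November 2015 ends with Sunday November 29, 2015.
December 2015 ends with Sunday December 27, 2015.
January 2016 ends with Sunday January 31, 2016.
Last Sunday of February 2016: February 28, 2016.
March 2016 ends with Sunday March 27, 2016.

March 27, 2016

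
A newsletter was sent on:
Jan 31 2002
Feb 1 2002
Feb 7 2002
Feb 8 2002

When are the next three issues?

Every event lands on a Thursday or Friday (gaps cycle 1, 6, 1).
So the schedule is: every Thursday and Friday.
The following Thursday is Feb 14 2002.
Next Friday: Feb 15 2002.
The following Thursday is Feb 21 2002.

Feb 14 2002, Feb 15 2002, Feb 21 2002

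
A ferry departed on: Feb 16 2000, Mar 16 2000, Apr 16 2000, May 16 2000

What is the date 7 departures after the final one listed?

Gaps: 29, 31, 30 days — not constant. Every event is on the 16th of the month.
Pattern: the 16th of each month.
Next: June 2000 → Jun 16 2000.
July 2000: Jul 16 2000.
August 2000: Aug 16 2000.
Next: September 2000 → Sep 16 2000.
Next: October 2000 → Oct 16 2000.
Next: November 2000 → Nov 16 2000.
December 2000: Dec 16 2000.

Dec 16 2000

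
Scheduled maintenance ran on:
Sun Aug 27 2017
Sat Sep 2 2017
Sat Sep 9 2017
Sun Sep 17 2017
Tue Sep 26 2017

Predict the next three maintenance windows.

Fri Oct 6 2017, Tue Oct 17 2017, Sun Oct 29 2017

Intervals are 6, 7, 8, 9 days — an arithmetic progression with common difference 1.
Next gap: 10 days. Tue Sep 26 2017 + 10 days = Fri Oct 6 2017.
Next gap: 11 days. Fri Oct 6 2017 + 11 days = Tue Oct 17 2017.
Next gap: 12 days. Tue Oct 17 2017 + 12 days = Sun Oct 29 2017.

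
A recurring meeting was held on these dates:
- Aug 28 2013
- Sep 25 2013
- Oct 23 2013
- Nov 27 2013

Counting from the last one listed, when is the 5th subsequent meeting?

Apr 23 2014

These are Wednesdays at 28- or 35-day spacing (28, 28, 35).
The pattern: 4th Wednesday of the month.
December 2013 — 4th Wednesday is Dec 25 2013.
January 2014 — 4th Wednesday is Jan 22 2014.
4th Wednesday of February 2014: Feb 26 2014.
March 2014 — 4th Wednesday is Mar 26 2014.
4th Wednesday of April 2014: Apr 23 2014.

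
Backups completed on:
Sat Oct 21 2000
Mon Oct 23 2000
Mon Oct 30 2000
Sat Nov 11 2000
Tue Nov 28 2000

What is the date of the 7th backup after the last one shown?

The spacing grows by 5 each time: 2, 7, 12, 17 days.
Next gap: 22 days. Tue Nov 28 2000 + 22 days = Wed Dec 20 2000.
Next gap: 27 days. Wed Dec 20 2000 + 27 days = Tue Jan 16 2001.
Next gap: 32 days. Tue Jan 16 2001 + 32 days = Sat Feb 17 2001.
Next gap: 37 days. Sat Feb 17 2001 + 37 days = Mon Mar 26 2001.
Next gap: 42 days. Mon Mar 26 2001 + 42 days = Mon May 7 2001.
Next gap: 47 days. Mon May 7 2001 + 47 days = Sat Jun 23 2001.
Next gap: 52 days. Sat Jun 23 2001 + 52 days = Tue Aug 14 2001.

Tue Aug 14 2001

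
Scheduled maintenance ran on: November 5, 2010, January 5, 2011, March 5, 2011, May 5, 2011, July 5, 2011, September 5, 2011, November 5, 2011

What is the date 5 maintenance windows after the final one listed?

The day-of-month is always 5 (61, 59, 61, 61, 62, 61 days between events).
So this recurs on the 5th of every 2 months.
January 2012: January 5, 2012.
Next: March 2012 → March 5, 2012.
Next: May 2012 → May 5, 2012.
Next: July 2012 → July 5, 2012.
September 2012: September 5, 2012.

September 5, 2012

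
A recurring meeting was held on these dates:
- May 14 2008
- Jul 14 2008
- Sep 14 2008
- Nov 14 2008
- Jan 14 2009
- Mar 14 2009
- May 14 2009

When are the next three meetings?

Jul 14 2009, Sep 14 2009, Nov 14 2009

Gaps: 61, 62, 61, 61, 59, 61 days — not constant. Every event is on the 14th of the month.
Pattern: the 14th of every 2 months.
Next: July 2009 → Jul 14 2009.
September 2009: Sep 14 2009.
November 2009: Nov 14 2009.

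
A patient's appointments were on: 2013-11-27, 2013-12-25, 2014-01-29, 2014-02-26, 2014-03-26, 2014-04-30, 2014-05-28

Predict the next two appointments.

2014-06-25, 2014-07-30

These are Wednesdays with 28, 35, 28, 28, 35, 28-day gaps.
Each is the final Wednesday of its month — 2014-01-29 is past the 28th, so '4th Wednesday' doesn't fit.
June 2014 ends with Wednesday 2014-06-25.
July 2014 ends with Wednesday 2014-07-30.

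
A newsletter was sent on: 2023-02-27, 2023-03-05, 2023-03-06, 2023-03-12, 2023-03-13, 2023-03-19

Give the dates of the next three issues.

2023-03-20, 2023-03-26, 2023-03-27

Every event lands on a Monday or Sunday (gaps cycle 6, 1, 6, 1, 6).
So the schedule is: every Monday and Sunday.
Next Monday: 2023-03-20.
Next Sunday: 2023-03-26.
Next Monday: 2023-03-27.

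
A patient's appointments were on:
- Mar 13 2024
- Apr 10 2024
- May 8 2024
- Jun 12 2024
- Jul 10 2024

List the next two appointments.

All dates are Wednesdays, 28, 28, 35, 28 days apart.
Specifically, the 2nd Wednesday of each month.
August 2024 — 2nd Wednesday is Aug 14 2024.
September 2024 — 2nd Wednesday is Sep 11 2024.

Aug 14 2024, Sep 11 2024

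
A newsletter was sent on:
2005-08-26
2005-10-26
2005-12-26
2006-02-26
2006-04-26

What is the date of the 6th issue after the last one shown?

2007-04-26

The day-of-month is always 26 (61, 61, 62, 59 days between events).
So this recurs on the 26th of every 2 months.
June 2006: 2006-06-26.
Next: August 2006 → 2006-08-26.
Next: October 2006 → 2006-10-26.
December 2006: 2006-12-26.
Next: February 2007 → 2007-02-26.
April 2007: 2007-04-26.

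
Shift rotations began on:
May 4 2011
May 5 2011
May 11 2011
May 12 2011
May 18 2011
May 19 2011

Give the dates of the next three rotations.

Gaps: 1, 6, 1, 6, 1 days — not constant, but cyclic with period 2.
The events fall on every Wednesday and Thursday.
Next Wednesday: May 25 2011.
The following Thursday is May 26 2011.
The following Wednesday is Jun 1 2011.

May 25 2011, May 26 2011, Jun 1 2011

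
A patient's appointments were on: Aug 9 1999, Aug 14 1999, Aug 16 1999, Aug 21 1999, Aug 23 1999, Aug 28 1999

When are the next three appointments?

Aug 30 1999, Sep 4 1999, Sep 6 1999

The gap pattern 5, 2, 5, 2, 5 repeats every 2 events.
These are the Mondays and Saturdays of each week.
The following Monday is Aug 30 1999.
The following Saturday is Sep 4 1999.
Next Monday: Sep 6 1999.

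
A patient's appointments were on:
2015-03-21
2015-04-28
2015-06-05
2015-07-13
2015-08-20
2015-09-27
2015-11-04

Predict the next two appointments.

2015-12-12, 2016-01-19

Gaps between consecutive events: 38, 38, 38, 38, 38, 38 days — a constant 38-day interval.
2015-11-04 + 38 days = 2015-12-12.
2015-12-12 + 38 days = 2016-01-19.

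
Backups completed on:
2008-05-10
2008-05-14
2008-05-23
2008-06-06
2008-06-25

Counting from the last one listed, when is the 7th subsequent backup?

2009-03-25

The spacing grows by 5 each time: 4, 9, 14, 19 days.
Next gap: 24 days. 2008-06-25 + 24 days = 2008-07-19.
Next gap: 29 days. 2008-07-19 + 29 days = 2008-08-17.
Next gap: 34 days. 2008-08-17 + 34 days = 2008-09-20.
Next gap: 39 days. 2008-09-20 + 39 days = 2008-10-29.
Next gap: 44 days. 2008-10-29 + 44 days = 2008-12-12.
Next gap: 49 days. 2008-12-12 + 49 days = 2009-01-30.
Next gap: 54 days. 2009-01-30 + 54 days = 2009-03-25.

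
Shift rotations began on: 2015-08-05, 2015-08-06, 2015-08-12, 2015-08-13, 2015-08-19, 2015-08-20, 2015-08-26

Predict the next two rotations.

Gaps: 1, 6, 1, 6, 1, 6 days — not constant, but cyclic with period 2.
The events fall on every Wednesday and Thursday.
Next Thursday: 2015-08-27.
The following Wednesday is 2015-09-02.

2015-08-27, 2015-09-02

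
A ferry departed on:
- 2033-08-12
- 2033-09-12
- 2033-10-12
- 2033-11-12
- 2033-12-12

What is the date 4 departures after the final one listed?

Each date is the 12th; the gaps (31, 30, 31, 30) track the month lengths.
The rule is the 12th of each month.
January 2034: 2034-01-12.
Next: February 2034 → 2034-02-12.
March 2034: 2034-03-12.
Next: April 2034 → 2034-04-12.

2034-04-12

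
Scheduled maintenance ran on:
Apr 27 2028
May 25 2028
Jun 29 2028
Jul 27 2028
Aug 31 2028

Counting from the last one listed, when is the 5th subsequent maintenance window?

Jan 25 2029

Every date is a Thursday; gaps 28, 35, 28, 35 days.
Each is the last Thursday of its month (at least one falls on the 29th or later, ruling out '4th Thursday').
September 2028 ends with Thursday Sep 28 2028.
Last Thursday of October 2028: Oct 26 2028.
November 2028 ends with Thursday Nov 30 2028.
Last Thursday of December 2028: Dec 28 2028.
Last Thursday of January 2029: Jan 25 2029.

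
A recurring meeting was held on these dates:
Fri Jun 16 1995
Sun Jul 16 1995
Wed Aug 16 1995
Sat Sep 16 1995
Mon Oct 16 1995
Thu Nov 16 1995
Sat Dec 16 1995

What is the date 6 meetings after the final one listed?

Sun Jun 16 1996

The day-of-month is always 16 (30, 31, 31, 30, 31, 30 days between events).
So this recurs on the 16th of each month.
January 1996: Tue Jan 16 1996.
February 1996: Fri Feb 16 1996.
March 1996: Sat Mar 16 1996.
April 1996: Tue Apr 16 1996.
Next: May 1996 → Thu May 16 1996.
June 1996: Sun Jun 16 1996.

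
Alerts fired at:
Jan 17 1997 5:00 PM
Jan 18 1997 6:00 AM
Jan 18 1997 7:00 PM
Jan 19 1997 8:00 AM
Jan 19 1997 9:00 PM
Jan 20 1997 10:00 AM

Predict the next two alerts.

Jan 20 1997 11:00 PM, Jan 21 1997 12:00 PM

Spacing: 13, 13, 13, 13, 13 h — constant 13 h.
Jan 20 1997 10:00 AM + 13 h = Jan 20 1997 11:00 PM.
Jan 20 1997 11:00 PM + 13 h = Jan 21 1997 12:00 PM.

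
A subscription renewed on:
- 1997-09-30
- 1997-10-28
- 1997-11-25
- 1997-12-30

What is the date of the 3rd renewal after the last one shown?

1998-03-31

All Tuesdays; the gaps (28, 28, 35) vary with month length.
This is the last Tuesday of each month.
Last Tuesday of January 1998: 1998-01-27.
Last Tuesday of February 1998: 1998-02-24.
Last Tuesday of March 1998: 1998-03-31.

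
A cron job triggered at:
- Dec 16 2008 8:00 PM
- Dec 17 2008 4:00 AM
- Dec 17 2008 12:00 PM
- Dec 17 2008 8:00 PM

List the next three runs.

Dec 18 2008 4:00 AM, Dec 18 2008 12:00 PM, Dec 18 2008 8:00 PM

Spacing: 8, 8, 8 h — constant 8 h.
Dec 17 2008 8:00 PM + 8 h = Dec 18 2008 4:00 AM.
Dec 18 2008 4:00 AM + 8 h = Dec 18 2008 12:00 PM.
Dec 18 2008 12:00 PM + 8 h = Dec 18 2008 8:00 PM.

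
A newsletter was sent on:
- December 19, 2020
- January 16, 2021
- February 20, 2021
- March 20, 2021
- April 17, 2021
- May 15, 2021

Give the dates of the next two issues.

June 19, 2021; July 17, 2021

Gaps: 28, 35, 28, 28, 28 days — a mix of 28 and 35. Every date is a Saturday.
Each is the 3rd Saturday of its month.
June 2021 — 3rd Saturday is June 19, 2021.
July 2021 — 3rd Saturday is July 17, 2021.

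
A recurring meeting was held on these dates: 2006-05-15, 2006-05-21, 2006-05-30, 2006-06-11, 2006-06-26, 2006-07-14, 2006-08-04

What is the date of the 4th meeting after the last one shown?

2006-11-26

The spacing grows by 3 each time: 6, 9, 12, 15, 18, 21 days.
Next gap: 24 days. 2006-08-04 + 24 days = 2006-08-28.
Next gap: 27 days. 2006-08-28 + 27 days = 2006-09-24.
Next gap: 30 days. 2006-09-24 + 30 days = 2006-10-24.
Next gap: 33 days. 2006-10-24 + 33 days = 2006-11-26.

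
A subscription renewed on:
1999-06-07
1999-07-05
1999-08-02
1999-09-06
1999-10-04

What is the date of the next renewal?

These are Mondays at 28- or 35-day spacing (28, 28, 35, 28).
The pattern: 1st Monday of the month.
1st Monday of November 1999: 1999-11-01.

1999-11-01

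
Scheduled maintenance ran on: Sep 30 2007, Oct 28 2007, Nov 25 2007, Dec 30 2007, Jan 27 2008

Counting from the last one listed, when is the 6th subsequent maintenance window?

All Sundays; the gaps (28, 28, 35, 28) vary with month length.
This is the last Sunday of each month.
February 2008 ends with Sunday Feb 24 2008.
Last Sunday of March 2008: Mar 30 2008.
Last Sunday of April 2008: Apr 27 2008.
Last Sunday of May 2008: May 25 2008.
Last Sunday of June 2008: Jun 29 2008.
Last Sunday of July 2008: Jul 27 2008.

Jul 27 2008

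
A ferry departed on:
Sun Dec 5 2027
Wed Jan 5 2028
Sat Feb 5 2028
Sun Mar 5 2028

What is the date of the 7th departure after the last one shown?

Thu Oct 5 2028

The day-of-month is always 5 (31, 31, 29 days between events).
So this recurs on the 5th of each month.
April 2028: Wed Apr 5 2028.
Next: May 2028 → Fri May 5 2028.
Next: June 2028 → Mon Jun 5 2028.
Next: July 2028 → Wed Jul 5 2028.
Next: August 2028 → Sat Aug 5 2028.
September 2028: Tue Sep 5 2028.
October 2028: Thu Oct 5 2028.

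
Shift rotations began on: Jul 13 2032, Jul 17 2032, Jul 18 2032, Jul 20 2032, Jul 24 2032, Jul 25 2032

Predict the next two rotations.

Jul 27 2032, Jul 31 2032

The gap pattern 4, 1, 2, 4, 1 repeats every 3 events.
These are the Tuesdays, Saturdays and Sundays of each week.
The following Tuesday is Jul 27 2032.
The following Saturday is Jul 31 2032.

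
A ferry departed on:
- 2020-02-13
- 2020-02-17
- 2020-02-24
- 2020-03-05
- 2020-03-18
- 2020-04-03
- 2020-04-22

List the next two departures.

2020-05-14, 2020-06-08

Gaps: 4, 7, 10, 13, 16, 19 days — each gap is 3 larger than the previous one.
Next gap: 22 days. 2020-04-22 + 22 days = 2020-05-14.
Next gap: 25 days. 2020-05-14 + 25 days = 2020-06-08.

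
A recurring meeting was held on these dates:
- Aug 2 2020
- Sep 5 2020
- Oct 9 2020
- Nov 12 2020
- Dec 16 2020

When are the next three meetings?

Gaps between consecutive events: 34, 34, 34, 34 days — a constant 34-day interval.
Dec 16 2020 + 34 days = Jan 19 2021.
Jan 19 2021 + 34 days = Feb 22 2021.
Feb 22 2021 + 34 days = Mar 28 2021.

Jan 19 2021, Feb 22 2021, Mar 28 2021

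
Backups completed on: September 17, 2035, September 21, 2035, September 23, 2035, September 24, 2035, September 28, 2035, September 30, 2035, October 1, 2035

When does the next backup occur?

October 5, 2035

Every event lands on a Monday or Friday or Sunday (gaps cycle 4, 2, 1, 4, 2, 1).
So the schedule is: every Monday, Friday and Sunday.
Next Friday: October 5, 2035.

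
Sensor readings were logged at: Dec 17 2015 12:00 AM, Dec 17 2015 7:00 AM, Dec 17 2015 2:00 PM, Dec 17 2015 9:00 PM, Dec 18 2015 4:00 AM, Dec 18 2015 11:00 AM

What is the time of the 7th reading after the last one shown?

Gaps: 7, 7, 7, 7, 7 hours — each event is 7 hours after the previous one.
Dec 18 2015 11:00 AM + 7 h = Dec 18 2015 6:00 PM.
Dec 18 2015 6:00 PM + 7 h = Dec 19 2015 1:00 AM.
Dec 19 2015 1:00 AM + 7 h = Dec 19 2015 8:00 AM.
Dec 19 2015 8:00 AM + 7 h = Dec 19 2015 3:00 PM.
Dec 19 2015 3:00 PM + 7 h = Dec 19 2015 10:00 PM.
Dec 19 2015 10:00 PM + 7 h = Dec 20 2015 5:00 AM.
Dec 20 2015 5:00 AM + 7 h = Dec 20 2015 12:00 PM.

Dec 20 2015 12:00 PM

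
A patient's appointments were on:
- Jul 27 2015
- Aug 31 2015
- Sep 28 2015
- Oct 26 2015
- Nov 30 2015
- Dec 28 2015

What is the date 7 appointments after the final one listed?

Jul 25 2016

Every date is a Monday; gaps 35, 28, 28, 35, 28 days.
Each is the last Monday of its month (at least one falls on the 29th or later, ruling out '4th Monday').
January 2016 ends with Monday Jan 25 2016.
February 2016 ends with Monday Feb 29 2016.
March 2016 ends with Monday Mar 28 2016.
April 2016 ends with Monday Apr 25 2016.
Last Monday of May 2016: May 30 2016.
Last Monday of June 2016: Jun 27 2016.
Last Monday of July 2016: Jul 25 2016.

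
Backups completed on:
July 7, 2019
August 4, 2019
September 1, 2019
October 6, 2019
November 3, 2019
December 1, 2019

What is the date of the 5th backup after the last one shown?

Gaps: 28, 28, 35, 28, 28 days — a mix of 28 and 35. Every date is a Sunday.
Each is the 1st Sunday of its month.
January 2020 — 1st Sunday is January 5, 2020.
February 2020 — 1st Sunday is February 2, 2020.
March 2020 — 1st Sunday is March 1, 2020.
April 2020 — 1st Sunday is April 5, 2020.
May 2020 — 1st Sunday is May 3, 2020.

May 3, 2020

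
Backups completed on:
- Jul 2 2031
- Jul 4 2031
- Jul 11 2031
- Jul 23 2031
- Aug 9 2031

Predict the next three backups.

Aug 31 2031, Sep 27 2031, Oct 29 2031

The spacing grows by 5 each time: 2, 7, 12, 17 days.
Next gap: 22 days. Aug 9 2031 + 22 days = Aug 31 2031.
Next gap: 27 days. Aug 31 2031 + 27 days = Sep 27 2031.
Next gap: 32 days. Sep 27 2031 + 32 days = Oct 29 2031.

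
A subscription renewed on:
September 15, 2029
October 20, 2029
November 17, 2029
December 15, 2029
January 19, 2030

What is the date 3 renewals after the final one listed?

These are Saturdays at 28- or 35-day spacing (35, 28, 28, 35).
The pattern: 3rd Saturday of the month.
February 2030 — 3rd Saturday is February 16, 2030.
3rd Saturday of March 2030: March 16, 2030.
3rd Saturday of April 2030: April 20, 2030.

April 20, 2030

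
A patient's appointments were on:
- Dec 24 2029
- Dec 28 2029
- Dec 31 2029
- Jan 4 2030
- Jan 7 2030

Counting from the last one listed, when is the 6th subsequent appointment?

Gaps: 4, 3, 4, 3 days — not constant, but cyclic with period 2.
The events fall on every Monday and Friday.
Next Friday: Jan 11 2030.
The following Monday is Jan 14 2030.
The following Friday is Jan 18 2030.
Next Monday: Jan 21 2030.
Next Friday: Jan 25 2030.
Next Monday: Jan 28 2030.

Jan 28 2030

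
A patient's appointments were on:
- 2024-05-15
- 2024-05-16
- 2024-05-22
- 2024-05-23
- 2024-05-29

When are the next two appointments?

2024-05-30, 2024-06-05

The gap pattern 1, 6, 1, 6 repeats every 2 events.
These are the Wednesdays and Thursdays of each week.
Next Thursday: 2024-05-30.
Next Wednesday: 2024-06-05.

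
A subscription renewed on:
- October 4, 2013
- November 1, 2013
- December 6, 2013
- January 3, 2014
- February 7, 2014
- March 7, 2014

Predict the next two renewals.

April 4, 2014; May 2, 2014

All dates are Fridays, 28, 35, 28, 35, 28 days apart.
Specifically, the 1st Friday of each month.
April 2014 — 1st Friday is April 4, 2014.
May 2014 — 1st Friday is May 2, 2014.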